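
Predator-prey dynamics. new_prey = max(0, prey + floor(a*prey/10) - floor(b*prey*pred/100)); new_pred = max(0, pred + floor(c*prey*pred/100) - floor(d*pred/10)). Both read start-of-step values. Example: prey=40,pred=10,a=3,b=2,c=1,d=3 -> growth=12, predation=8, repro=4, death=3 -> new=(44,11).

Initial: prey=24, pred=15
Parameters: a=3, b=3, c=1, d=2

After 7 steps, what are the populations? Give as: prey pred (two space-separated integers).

Step 1: prey: 24+7-10=21; pred: 15+3-3=15
Step 2: prey: 21+6-9=18; pred: 15+3-3=15
Step 3: prey: 18+5-8=15; pred: 15+2-3=14
Step 4: prey: 15+4-6=13; pred: 14+2-2=14
Step 5: prey: 13+3-5=11; pred: 14+1-2=13
Step 6: prey: 11+3-4=10; pred: 13+1-2=12
Step 7: prey: 10+3-3=10; pred: 12+1-2=11

Answer: 10 11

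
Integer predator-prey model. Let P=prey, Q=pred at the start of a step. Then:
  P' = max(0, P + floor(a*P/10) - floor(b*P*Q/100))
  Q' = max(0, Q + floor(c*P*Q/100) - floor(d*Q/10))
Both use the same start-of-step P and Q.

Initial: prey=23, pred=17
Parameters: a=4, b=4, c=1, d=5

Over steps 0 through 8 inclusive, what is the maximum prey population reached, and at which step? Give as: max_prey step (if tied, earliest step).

Step 1: prey: 23+9-15=17; pred: 17+3-8=12
Step 2: prey: 17+6-8=15; pred: 12+2-6=8
Step 3: prey: 15+6-4=17; pred: 8+1-4=5
Step 4: prey: 17+6-3=20; pred: 5+0-2=3
Step 5: prey: 20+8-2=26; pred: 3+0-1=2
Step 6: prey: 26+10-2=34; pred: 2+0-1=1
Step 7: prey: 34+13-1=46; pred: 1+0-0=1
Step 8: prey: 46+18-1=63; pred: 1+0-0=1
Max prey = 63 at step 8

Answer: 63 8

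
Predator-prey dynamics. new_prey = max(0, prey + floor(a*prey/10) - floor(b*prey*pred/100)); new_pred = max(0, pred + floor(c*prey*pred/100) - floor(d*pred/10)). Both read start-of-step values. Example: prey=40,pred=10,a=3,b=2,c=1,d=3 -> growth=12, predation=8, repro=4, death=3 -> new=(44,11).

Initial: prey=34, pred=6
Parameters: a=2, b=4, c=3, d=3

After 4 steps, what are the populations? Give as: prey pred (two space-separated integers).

Step 1: prey: 34+6-8=32; pred: 6+6-1=11
Step 2: prey: 32+6-14=24; pred: 11+10-3=18
Step 3: prey: 24+4-17=11; pred: 18+12-5=25
Step 4: prey: 11+2-11=2; pred: 25+8-7=26

Answer: 2 26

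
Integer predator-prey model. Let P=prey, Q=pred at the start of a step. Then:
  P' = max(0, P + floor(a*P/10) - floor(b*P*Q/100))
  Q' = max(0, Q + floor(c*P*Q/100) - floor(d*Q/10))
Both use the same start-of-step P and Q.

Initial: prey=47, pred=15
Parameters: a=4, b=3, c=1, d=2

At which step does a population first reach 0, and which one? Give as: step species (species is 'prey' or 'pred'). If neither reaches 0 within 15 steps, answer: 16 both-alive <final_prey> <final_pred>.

Answer: 16 both-alive 7 5

Derivation:
Step 1: prey: 47+18-21=44; pred: 15+7-3=19
Step 2: prey: 44+17-25=36; pred: 19+8-3=24
Step 3: prey: 36+14-25=25; pred: 24+8-4=28
Step 4: prey: 25+10-21=14; pred: 28+7-5=30
Step 5: prey: 14+5-12=7; pred: 30+4-6=28
Step 6: prey: 7+2-5=4; pred: 28+1-5=24
Step 7: prey: 4+1-2=3; pred: 24+0-4=20
Step 8: prey: 3+1-1=3; pred: 20+0-4=16
Step 9: prey: 3+1-1=3; pred: 16+0-3=13
Step 10: prey: 3+1-1=3; pred: 13+0-2=11
Step 11: prey: 3+1-0=4; pred: 11+0-2=9
Step 12: prey: 4+1-1=4; pred: 9+0-1=8
Step 13: prey: 4+1-0=5; pred: 8+0-1=7
Step 14: prey: 5+2-1=6; pred: 7+0-1=6
Step 15: prey: 6+2-1=7; pred: 6+0-1=5
No extinction within 15 steps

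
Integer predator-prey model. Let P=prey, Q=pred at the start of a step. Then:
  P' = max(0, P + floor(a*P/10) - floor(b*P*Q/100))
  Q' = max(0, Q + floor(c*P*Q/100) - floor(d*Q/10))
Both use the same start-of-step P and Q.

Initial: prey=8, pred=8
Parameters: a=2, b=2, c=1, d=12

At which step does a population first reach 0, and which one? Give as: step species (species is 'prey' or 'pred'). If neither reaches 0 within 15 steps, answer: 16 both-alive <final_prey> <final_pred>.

Step 1: prey: 8+1-1=8; pred: 8+0-9=0
First extinction: pred at step 1

Answer: 1 pred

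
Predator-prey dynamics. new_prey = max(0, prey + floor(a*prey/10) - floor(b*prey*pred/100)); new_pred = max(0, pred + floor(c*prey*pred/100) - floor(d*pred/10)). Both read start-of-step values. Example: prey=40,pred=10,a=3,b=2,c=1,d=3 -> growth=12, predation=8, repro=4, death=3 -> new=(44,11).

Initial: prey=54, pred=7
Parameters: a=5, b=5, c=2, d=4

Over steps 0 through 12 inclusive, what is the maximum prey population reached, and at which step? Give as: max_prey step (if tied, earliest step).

Step 1: prey: 54+27-18=63; pred: 7+7-2=12
Step 2: prey: 63+31-37=57; pred: 12+15-4=23
Step 3: prey: 57+28-65=20; pred: 23+26-9=40
Step 4: prey: 20+10-40=0; pred: 40+16-16=40
Step 5: prey: 0+0-0=0; pred: 40+0-16=24
Step 6: prey: 0+0-0=0; pred: 24+0-9=15
Step 7: prey: 0+0-0=0; pred: 15+0-6=9
Step 8: prey: 0+0-0=0; pred: 9+0-3=6
Step 9: prey: 0+0-0=0; pred: 6+0-2=4
Step 10: prey: 0+0-0=0; pred: 4+0-1=3
Step 11: prey: 0+0-0=0; pred: 3+0-1=2
Step 12: prey: 0+0-0=0; pred: 2+0-0=2
Max prey = 63 at step 1

Answer: 63 1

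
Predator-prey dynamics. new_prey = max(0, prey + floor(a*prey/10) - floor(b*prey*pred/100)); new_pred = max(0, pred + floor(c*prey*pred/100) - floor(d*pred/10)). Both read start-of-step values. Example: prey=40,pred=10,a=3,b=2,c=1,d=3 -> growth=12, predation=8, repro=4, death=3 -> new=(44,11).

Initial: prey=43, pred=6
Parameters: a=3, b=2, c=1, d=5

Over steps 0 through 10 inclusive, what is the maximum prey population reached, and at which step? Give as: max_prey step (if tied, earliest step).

Step 1: prey: 43+12-5=50; pred: 6+2-3=5
Step 2: prey: 50+15-5=60; pred: 5+2-2=5
Step 3: prey: 60+18-6=72; pred: 5+3-2=6
Step 4: prey: 72+21-8=85; pred: 6+4-3=7
Step 5: prey: 85+25-11=99; pred: 7+5-3=9
Step 6: prey: 99+29-17=111; pred: 9+8-4=13
Step 7: prey: 111+33-28=116; pred: 13+14-6=21
Step 8: prey: 116+34-48=102; pred: 21+24-10=35
Step 9: prey: 102+30-71=61; pred: 35+35-17=53
Step 10: prey: 61+18-64=15; pred: 53+32-26=59
Max prey = 116 at step 7

Answer: 116 7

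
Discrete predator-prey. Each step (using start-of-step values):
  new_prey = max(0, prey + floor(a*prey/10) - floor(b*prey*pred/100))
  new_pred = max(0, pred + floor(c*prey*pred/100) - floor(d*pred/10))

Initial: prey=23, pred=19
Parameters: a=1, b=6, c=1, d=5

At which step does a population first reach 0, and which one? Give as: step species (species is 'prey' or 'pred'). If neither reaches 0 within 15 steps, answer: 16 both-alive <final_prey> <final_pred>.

Answer: 1 prey

Derivation:
Step 1: prey: 23+2-26=0; pred: 19+4-9=14
First extinction: prey at step 1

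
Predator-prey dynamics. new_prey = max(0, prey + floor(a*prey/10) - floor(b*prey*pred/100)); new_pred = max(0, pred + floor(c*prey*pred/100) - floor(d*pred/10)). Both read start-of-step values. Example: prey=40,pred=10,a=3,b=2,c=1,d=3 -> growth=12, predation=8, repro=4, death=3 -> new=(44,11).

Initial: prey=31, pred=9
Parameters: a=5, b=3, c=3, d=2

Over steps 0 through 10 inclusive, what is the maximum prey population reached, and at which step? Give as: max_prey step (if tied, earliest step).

Answer: 39 2

Derivation:
Step 1: prey: 31+15-8=38; pred: 9+8-1=16
Step 2: prey: 38+19-18=39; pred: 16+18-3=31
Step 3: prey: 39+19-36=22; pred: 31+36-6=61
Step 4: prey: 22+11-40=0; pred: 61+40-12=89
Step 5: prey: 0+0-0=0; pred: 89+0-17=72
Step 6: prey: 0+0-0=0; pred: 72+0-14=58
Step 7: prey: 0+0-0=0; pred: 58+0-11=47
Step 8: prey: 0+0-0=0; pred: 47+0-9=38
Step 9: prey: 0+0-0=0; pred: 38+0-7=31
Step 10: prey: 0+0-0=0; pred: 31+0-6=25
Max prey = 39 at step 2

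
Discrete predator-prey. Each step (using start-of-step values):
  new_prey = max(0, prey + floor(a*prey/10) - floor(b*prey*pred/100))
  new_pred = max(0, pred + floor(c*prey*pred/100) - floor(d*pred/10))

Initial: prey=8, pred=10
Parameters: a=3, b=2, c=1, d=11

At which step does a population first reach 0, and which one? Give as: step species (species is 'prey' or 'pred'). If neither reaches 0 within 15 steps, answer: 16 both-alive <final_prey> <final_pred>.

Answer: 1 pred

Derivation:
Step 1: prey: 8+2-1=9; pred: 10+0-11=0
First extinction: pred at step 1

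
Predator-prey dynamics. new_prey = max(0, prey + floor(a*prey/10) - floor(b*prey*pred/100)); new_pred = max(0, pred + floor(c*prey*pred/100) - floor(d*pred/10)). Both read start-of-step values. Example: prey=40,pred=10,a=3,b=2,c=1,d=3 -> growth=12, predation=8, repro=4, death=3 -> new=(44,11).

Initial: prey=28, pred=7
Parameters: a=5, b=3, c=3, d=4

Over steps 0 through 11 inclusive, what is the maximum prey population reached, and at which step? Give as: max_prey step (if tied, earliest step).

Step 1: prey: 28+14-5=37; pred: 7+5-2=10
Step 2: prey: 37+18-11=44; pred: 10+11-4=17
Step 3: prey: 44+22-22=44; pred: 17+22-6=33
Step 4: prey: 44+22-43=23; pred: 33+43-13=63
Step 5: prey: 23+11-43=0; pred: 63+43-25=81
Step 6: prey: 0+0-0=0; pred: 81+0-32=49
Step 7: prey: 0+0-0=0; pred: 49+0-19=30
Step 8: prey: 0+0-0=0; pred: 30+0-12=18
Step 9: prey: 0+0-0=0; pred: 18+0-7=11
Step 10: prey: 0+0-0=0; pred: 11+0-4=7
Step 11: prey: 0+0-0=0; pred: 7+0-2=5
Max prey = 44 at step 2

Answer: 44 2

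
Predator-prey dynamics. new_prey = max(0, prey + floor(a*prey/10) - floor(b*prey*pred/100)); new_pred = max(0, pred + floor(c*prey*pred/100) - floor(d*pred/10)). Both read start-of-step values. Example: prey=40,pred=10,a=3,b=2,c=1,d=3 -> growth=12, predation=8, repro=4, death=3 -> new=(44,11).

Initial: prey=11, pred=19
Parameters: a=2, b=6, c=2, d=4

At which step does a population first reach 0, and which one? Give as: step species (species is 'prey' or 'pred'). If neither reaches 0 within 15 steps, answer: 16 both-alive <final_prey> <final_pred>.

Answer: 16 both-alive 1 2

Derivation:
Step 1: prey: 11+2-12=1; pred: 19+4-7=16
Step 2: prey: 1+0-0=1; pred: 16+0-6=10
Step 3: prey: 1+0-0=1; pred: 10+0-4=6
Step 4: prey: 1+0-0=1; pred: 6+0-2=4
Step 5: prey: 1+0-0=1; pred: 4+0-1=3
Step 6: prey: 1+0-0=1; pred: 3+0-1=2
Step 7: prey: 1+0-0=1; pred: 2+0-0=2
Steps 8-15: state stable at prey=1, pred=2 (no change)
No extinction within 15 steps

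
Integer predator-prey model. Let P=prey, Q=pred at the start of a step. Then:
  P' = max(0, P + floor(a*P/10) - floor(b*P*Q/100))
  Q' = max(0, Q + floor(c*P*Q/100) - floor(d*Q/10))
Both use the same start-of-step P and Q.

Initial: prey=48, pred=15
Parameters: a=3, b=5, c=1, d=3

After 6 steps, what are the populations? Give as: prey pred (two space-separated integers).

Step 1: prey: 48+14-36=26; pred: 15+7-4=18
Step 2: prey: 26+7-23=10; pred: 18+4-5=17
Step 3: prey: 10+3-8=5; pred: 17+1-5=13
Step 4: prey: 5+1-3=3; pred: 13+0-3=10
Step 5: prey: 3+0-1=2; pred: 10+0-3=7
Step 6: prey: 2+0-0=2; pred: 7+0-2=5

Answer: 2 5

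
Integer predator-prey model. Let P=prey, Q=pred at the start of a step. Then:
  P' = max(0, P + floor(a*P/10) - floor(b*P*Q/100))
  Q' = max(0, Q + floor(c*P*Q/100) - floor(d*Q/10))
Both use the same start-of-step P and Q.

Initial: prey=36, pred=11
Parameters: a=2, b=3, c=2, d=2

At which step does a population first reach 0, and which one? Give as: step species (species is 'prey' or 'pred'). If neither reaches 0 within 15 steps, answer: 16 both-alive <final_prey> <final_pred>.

Answer: 16 both-alive 1 4

Derivation:
Step 1: prey: 36+7-11=32; pred: 11+7-2=16
Step 2: prey: 32+6-15=23; pred: 16+10-3=23
Step 3: prey: 23+4-15=12; pred: 23+10-4=29
Step 4: prey: 12+2-10=4; pred: 29+6-5=30
Step 5: prey: 4+0-3=1; pred: 30+2-6=26
Step 6: prey: 1+0-0=1; pred: 26+0-5=21
Step 7: prey: 1+0-0=1; pred: 21+0-4=17
Step 8: prey: 1+0-0=1; pred: 17+0-3=14
Step 9: prey: 1+0-0=1; pred: 14+0-2=12
Step 10: prey: 1+0-0=1; pred: 12+0-2=10
Step 11: prey: 1+0-0=1; pred: 10+0-2=8
Step 12: prey: 1+0-0=1; pred: 8+0-1=7
Step 13: prey: 1+0-0=1; pred: 7+0-1=6
Step 14: prey: 1+0-0=1; pred: 6+0-1=5
Step 15: prey: 1+0-0=1; pred: 5+0-1=4
No extinction within 15 steps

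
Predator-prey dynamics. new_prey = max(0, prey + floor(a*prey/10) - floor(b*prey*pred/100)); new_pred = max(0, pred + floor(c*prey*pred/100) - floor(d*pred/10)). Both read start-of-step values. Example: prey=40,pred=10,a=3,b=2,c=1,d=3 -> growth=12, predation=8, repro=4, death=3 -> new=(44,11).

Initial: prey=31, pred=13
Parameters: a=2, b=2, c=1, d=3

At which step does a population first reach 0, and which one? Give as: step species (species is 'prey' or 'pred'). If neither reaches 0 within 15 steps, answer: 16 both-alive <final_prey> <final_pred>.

Step 1: prey: 31+6-8=29; pred: 13+4-3=14
Step 2: prey: 29+5-8=26; pred: 14+4-4=14
Step 3: prey: 26+5-7=24; pred: 14+3-4=13
Step 4: prey: 24+4-6=22; pred: 13+3-3=13
Step 5: prey: 22+4-5=21; pred: 13+2-3=12
Step 6: prey: 21+4-5=20; pred: 12+2-3=11
Step 7: prey: 20+4-4=20; pred: 11+2-3=10
Step 8: prey: 20+4-4=20; pred: 10+2-3=9
Step 9: prey: 20+4-3=21; pred: 9+1-2=8
Step 10: prey: 21+4-3=22; pred: 8+1-2=7
Step 11: prey: 22+4-3=23; pred: 7+1-2=6
Step 12: prey: 23+4-2=25; pred: 6+1-1=6
Step 13: prey: 25+5-3=27; pred: 6+1-1=6
Step 14: prey: 27+5-3=29; pred: 6+1-1=6
Step 15: prey: 29+5-3=31; pred: 6+1-1=6
No extinction within 15 steps

Answer: 16 both-alive 31 6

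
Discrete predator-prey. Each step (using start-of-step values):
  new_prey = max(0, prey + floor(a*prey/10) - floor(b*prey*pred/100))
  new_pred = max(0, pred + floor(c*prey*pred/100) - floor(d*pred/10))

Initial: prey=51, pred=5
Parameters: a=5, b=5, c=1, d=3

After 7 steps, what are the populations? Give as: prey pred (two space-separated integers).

Step 1: prey: 51+25-12=64; pred: 5+2-1=6
Step 2: prey: 64+32-19=77; pred: 6+3-1=8
Step 3: prey: 77+38-30=85; pred: 8+6-2=12
Step 4: prey: 85+42-51=76; pred: 12+10-3=19
Step 5: prey: 76+38-72=42; pred: 19+14-5=28
Step 6: prey: 42+21-58=5; pred: 28+11-8=31
Step 7: prey: 5+2-7=0; pred: 31+1-9=23

Answer: 0 23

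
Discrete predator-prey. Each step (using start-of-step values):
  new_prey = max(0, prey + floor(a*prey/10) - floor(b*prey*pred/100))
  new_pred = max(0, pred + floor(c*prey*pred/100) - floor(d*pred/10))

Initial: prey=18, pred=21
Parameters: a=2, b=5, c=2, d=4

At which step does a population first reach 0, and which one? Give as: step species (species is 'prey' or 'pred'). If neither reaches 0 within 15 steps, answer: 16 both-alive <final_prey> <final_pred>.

Answer: 2 prey

Derivation:
Step 1: prey: 18+3-18=3; pred: 21+7-8=20
Step 2: prey: 3+0-3=0; pred: 20+1-8=13
First extinction: prey at step 2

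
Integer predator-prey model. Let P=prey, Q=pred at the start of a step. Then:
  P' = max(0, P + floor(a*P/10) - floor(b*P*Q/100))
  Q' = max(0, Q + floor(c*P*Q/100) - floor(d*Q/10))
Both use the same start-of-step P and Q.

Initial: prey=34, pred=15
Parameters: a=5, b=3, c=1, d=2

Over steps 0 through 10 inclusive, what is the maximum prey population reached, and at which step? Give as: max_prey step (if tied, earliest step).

Answer: 36 1

Derivation:
Step 1: prey: 34+17-15=36; pred: 15+5-3=17
Step 2: prey: 36+18-18=36; pred: 17+6-3=20
Step 3: prey: 36+18-21=33; pred: 20+7-4=23
Step 4: prey: 33+16-22=27; pred: 23+7-4=26
Step 5: prey: 27+13-21=19; pred: 26+7-5=28
Step 6: prey: 19+9-15=13; pred: 28+5-5=28
Step 7: prey: 13+6-10=9; pred: 28+3-5=26
Step 8: prey: 9+4-7=6; pred: 26+2-5=23
Step 9: prey: 6+3-4=5; pred: 23+1-4=20
Step 10: prey: 5+2-3=4; pred: 20+1-4=17
Max prey = 36 at step 1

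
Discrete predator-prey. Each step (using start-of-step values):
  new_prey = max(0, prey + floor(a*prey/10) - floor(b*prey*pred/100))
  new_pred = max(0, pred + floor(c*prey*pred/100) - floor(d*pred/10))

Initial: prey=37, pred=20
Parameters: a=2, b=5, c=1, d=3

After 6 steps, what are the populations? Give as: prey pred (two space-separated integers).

Step 1: prey: 37+7-37=7; pred: 20+7-6=21
Step 2: prey: 7+1-7=1; pred: 21+1-6=16
Step 3: prey: 1+0-0=1; pred: 16+0-4=12
Step 4: prey: 1+0-0=1; pred: 12+0-3=9
Step 5: prey: 1+0-0=1; pred: 9+0-2=7
Step 6: prey: 1+0-0=1; pred: 7+0-2=5

Answer: 1 5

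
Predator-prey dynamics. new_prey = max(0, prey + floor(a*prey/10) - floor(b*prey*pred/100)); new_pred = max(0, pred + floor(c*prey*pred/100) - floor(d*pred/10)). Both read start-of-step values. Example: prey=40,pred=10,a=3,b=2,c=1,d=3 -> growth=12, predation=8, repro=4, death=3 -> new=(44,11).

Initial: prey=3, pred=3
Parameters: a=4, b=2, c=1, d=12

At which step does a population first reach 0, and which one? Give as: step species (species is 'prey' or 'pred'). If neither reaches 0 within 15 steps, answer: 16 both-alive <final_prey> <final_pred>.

Answer: 1 pred

Derivation:
Step 1: prey: 3+1-0=4; pred: 3+0-3=0
First extinction: pred at step 1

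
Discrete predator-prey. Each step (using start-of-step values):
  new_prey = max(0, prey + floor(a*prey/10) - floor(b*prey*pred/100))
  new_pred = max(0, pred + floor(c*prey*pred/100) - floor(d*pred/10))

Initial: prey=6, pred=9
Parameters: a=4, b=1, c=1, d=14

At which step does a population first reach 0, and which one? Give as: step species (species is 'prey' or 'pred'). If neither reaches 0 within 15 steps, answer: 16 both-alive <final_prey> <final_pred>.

Step 1: prey: 6+2-0=8; pred: 9+0-12=0
First extinction: pred at step 1

Answer: 1 pred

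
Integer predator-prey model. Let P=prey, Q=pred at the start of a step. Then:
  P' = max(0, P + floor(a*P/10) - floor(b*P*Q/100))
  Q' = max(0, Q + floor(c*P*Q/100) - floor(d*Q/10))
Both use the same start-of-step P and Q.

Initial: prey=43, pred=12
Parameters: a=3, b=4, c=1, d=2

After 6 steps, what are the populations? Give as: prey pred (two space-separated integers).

Step 1: prey: 43+12-20=35; pred: 12+5-2=15
Step 2: prey: 35+10-21=24; pred: 15+5-3=17
Step 3: prey: 24+7-16=15; pred: 17+4-3=18
Step 4: prey: 15+4-10=9; pred: 18+2-3=17
Step 5: prey: 9+2-6=5; pred: 17+1-3=15
Step 6: prey: 5+1-3=3; pred: 15+0-3=12

Answer: 3 12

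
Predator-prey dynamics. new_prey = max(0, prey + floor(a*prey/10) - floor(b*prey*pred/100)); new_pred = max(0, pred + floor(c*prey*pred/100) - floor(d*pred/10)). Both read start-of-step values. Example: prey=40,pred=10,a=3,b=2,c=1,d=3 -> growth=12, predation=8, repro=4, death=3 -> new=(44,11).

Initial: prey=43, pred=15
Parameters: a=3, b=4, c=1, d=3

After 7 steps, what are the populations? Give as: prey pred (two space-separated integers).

Step 1: prey: 43+12-25=30; pred: 15+6-4=17
Step 2: prey: 30+9-20=19; pred: 17+5-5=17
Step 3: prey: 19+5-12=12; pred: 17+3-5=15
Step 4: prey: 12+3-7=8; pred: 15+1-4=12
Step 5: prey: 8+2-3=7; pred: 12+0-3=9
Step 6: prey: 7+2-2=7; pred: 9+0-2=7
Step 7: prey: 7+2-1=8; pred: 7+0-2=5

Answer: 8 5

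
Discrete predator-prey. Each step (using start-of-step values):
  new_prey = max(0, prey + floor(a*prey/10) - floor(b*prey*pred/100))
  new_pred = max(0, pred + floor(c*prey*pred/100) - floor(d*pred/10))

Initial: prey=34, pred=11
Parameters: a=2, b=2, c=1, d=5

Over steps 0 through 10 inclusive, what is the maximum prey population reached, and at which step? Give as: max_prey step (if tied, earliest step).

Answer: 82 10

Derivation:
Step 1: prey: 34+6-7=33; pred: 11+3-5=9
Step 2: prey: 33+6-5=34; pred: 9+2-4=7
Step 3: prey: 34+6-4=36; pred: 7+2-3=6
Step 4: prey: 36+7-4=39; pred: 6+2-3=5
Step 5: prey: 39+7-3=43; pred: 5+1-2=4
Step 6: prey: 43+8-3=48; pred: 4+1-2=3
Step 7: prey: 48+9-2=55; pred: 3+1-1=3
Step 8: prey: 55+11-3=63; pred: 3+1-1=3
Step 9: prey: 63+12-3=72; pred: 3+1-1=3
Step 10: prey: 72+14-4=82; pred: 3+2-1=4
Max prey = 82 at step 10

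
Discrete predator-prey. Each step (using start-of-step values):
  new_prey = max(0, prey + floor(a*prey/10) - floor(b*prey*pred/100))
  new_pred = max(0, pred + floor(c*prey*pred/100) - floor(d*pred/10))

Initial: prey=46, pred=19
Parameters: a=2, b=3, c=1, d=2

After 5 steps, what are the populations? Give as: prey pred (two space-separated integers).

Answer: 2 17

Derivation:
Step 1: prey: 46+9-26=29; pred: 19+8-3=24
Step 2: prey: 29+5-20=14; pred: 24+6-4=26
Step 3: prey: 14+2-10=6; pred: 26+3-5=24
Step 4: prey: 6+1-4=3; pred: 24+1-4=21
Step 5: prey: 3+0-1=2; pred: 21+0-4=17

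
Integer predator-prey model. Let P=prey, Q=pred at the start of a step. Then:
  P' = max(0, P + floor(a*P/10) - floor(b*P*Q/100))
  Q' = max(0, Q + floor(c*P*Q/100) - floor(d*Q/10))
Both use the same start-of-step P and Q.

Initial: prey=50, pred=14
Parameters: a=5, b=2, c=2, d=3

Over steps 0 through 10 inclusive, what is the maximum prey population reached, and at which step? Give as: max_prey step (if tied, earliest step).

Answer: 62 2

Derivation:
Step 1: prey: 50+25-14=61; pred: 14+14-4=24
Step 2: prey: 61+30-29=62; pred: 24+29-7=46
Step 3: prey: 62+31-57=36; pred: 46+57-13=90
Step 4: prey: 36+18-64=0; pred: 90+64-27=127
Step 5: prey: 0+0-0=0; pred: 127+0-38=89
Step 6: prey: 0+0-0=0; pred: 89+0-26=63
Step 7: prey: 0+0-0=0; pred: 63+0-18=45
Step 8: prey: 0+0-0=0; pred: 45+0-13=32
Step 9: prey: 0+0-0=0; pred: 32+0-9=23
Step 10: prey: 0+0-0=0; pred: 23+0-6=17
Max prey = 62 at step 2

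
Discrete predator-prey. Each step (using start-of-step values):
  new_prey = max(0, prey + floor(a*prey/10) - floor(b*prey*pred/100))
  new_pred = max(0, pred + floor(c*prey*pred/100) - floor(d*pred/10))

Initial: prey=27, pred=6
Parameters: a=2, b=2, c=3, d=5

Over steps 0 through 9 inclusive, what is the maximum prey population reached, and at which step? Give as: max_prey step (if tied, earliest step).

Step 1: prey: 27+5-3=29; pred: 6+4-3=7
Step 2: prey: 29+5-4=30; pred: 7+6-3=10
Step 3: prey: 30+6-6=30; pred: 10+9-5=14
Step 4: prey: 30+6-8=28; pred: 14+12-7=19
Step 5: prey: 28+5-10=23; pred: 19+15-9=25
Step 6: prey: 23+4-11=16; pred: 25+17-12=30
Step 7: prey: 16+3-9=10; pred: 30+14-15=29
Step 8: prey: 10+2-5=7; pred: 29+8-14=23
Step 9: prey: 7+1-3=5; pred: 23+4-11=16
Max prey = 30 at step 2

Answer: 30 2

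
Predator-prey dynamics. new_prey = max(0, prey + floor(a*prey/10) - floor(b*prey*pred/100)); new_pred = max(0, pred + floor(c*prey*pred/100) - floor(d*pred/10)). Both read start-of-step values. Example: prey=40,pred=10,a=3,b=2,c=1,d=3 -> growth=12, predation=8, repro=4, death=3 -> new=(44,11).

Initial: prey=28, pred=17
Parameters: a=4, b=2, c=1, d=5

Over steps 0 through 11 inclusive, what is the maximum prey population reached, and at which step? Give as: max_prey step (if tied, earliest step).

Answer: 133 9

Derivation:
Step 1: prey: 28+11-9=30; pred: 17+4-8=13
Step 2: prey: 30+12-7=35; pred: 13+3-6=10
Step 3: prey: 35+14-7=42; pred: 10+3-5=8
Step 4: prey: 42+16-6=52; pred: 8+3-4=7
Step 5: prey: 52+20-7=65; pred: 7+3-3=7
Step 6: prey: 65+26-9=82; pred: 7+4-3=8
Step 7: prey: 82+32-13=101; pred: 8+6-4=10
Step 8: prey: 101+40-20=121; pred: 10+10-5=15
Step 9: prey: 121+48-36=133; pred: 15+18-7=26
Step 10: prey: 133+53-69=117; pred: 26+34-13=47
Step 11: prey: 117+46-109=54; pred: 47+54-23=78
Max prey = 133 at step 9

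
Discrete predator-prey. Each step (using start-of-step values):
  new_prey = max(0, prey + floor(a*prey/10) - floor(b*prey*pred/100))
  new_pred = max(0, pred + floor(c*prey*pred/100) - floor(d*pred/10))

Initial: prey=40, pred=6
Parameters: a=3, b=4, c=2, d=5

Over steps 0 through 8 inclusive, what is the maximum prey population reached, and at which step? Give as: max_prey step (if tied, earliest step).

Answer: 43 1

Derivation:
Step 1: prey: 40+12-9=43; pred: 6+4-3=7
Step 2: prey: 43+12-12=43; pred: 7+6-3=10
Step 3: prey: 43+12-17=38; pred: 10+8-5=13
Step 4: prey: 38+11-19=30; pred: 13+9-6=16
Step 5: prey: 30+9-19=20; pred: 16+9-8=17
Step 6: prey: 20+6-13=13; pred: 17+6-8=15
Step 7: prey: 13+3-7=9; pred: 15+3-7=11
Step 8: prey: 9+2-3=8; pred: 11+1-5=7
Max prey = 43 at step 1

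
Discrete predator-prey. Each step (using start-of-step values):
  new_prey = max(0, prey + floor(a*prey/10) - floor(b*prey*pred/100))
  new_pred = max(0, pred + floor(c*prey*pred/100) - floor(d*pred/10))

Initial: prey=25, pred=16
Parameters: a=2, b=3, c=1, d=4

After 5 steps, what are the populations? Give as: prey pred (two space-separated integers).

Step 1: prey: 25+5-12=18; pred: 16+4-6=14
Step 2: prey: 18+3-7=14; pred: 14+2-5=11
Step 3: prey: 14+2-4=12; pred: 11+1-4=8
Step 4: prey: 12+2-2=12; pred: 8+0-3=5
Step 5: prey: 12+2-1=13; pred: 5+0-2=3

Answer: 13 3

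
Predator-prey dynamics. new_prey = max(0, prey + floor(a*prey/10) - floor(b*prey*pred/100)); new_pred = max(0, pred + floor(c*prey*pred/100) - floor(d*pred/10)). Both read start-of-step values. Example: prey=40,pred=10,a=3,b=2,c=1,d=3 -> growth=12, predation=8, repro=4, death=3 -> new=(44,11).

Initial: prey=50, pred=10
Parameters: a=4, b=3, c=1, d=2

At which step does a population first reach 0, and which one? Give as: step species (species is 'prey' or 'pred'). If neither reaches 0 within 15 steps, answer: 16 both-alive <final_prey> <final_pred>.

Answer: 16 both-alive 1 6

Derivation:
Step 1: prey: 50+20-15=55; pred: 10+5-2=13
Step 2: prey: 55+22-21=56; pred: 13+7-2=18
Step 3: prey: 56+22-30=48; pred: 18+10-3=25
Step 4: prey: 48+19-36=31; pred: 25+12-5=32
Step 5: prey: 31+12-29=14; pred: 32+9-6=35
Step 6: prey: 14+5-14=5; pred: 35+4-7=32
Step 7: prey: 5+2-4=3; pred: 32+1-6=27
Step 8: prey: 3+1-2=2; pred: 27+0-5=22
Step 9: prey: 2+0-1=1; pred: 22+0-4=18
Step 10: prey: 1+0-0=1; pred: 18+0-3=15
Step 11: prey: 1+0-0=1; pred: 15+0-3=12
Step 12: prey: 1+0-0=1; pred: 12+0-2=10
Step 13: prey: 1+0-0=1; pred: 10+0-2=8
Step 14: prey: 1+0-0=1; pred: 8+0-1=7
Step 15: prey: 1+0-0=1; pred: 7+0-1=6
No extinction within 15 steps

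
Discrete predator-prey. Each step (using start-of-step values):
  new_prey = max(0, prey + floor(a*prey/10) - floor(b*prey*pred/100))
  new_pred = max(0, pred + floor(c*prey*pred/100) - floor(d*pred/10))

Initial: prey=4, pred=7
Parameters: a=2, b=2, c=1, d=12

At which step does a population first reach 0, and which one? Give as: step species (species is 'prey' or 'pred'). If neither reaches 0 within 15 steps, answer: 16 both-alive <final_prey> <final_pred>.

Answer: 1 pred

Derivation:
Step 1: prey: 4+0-0=4; pred: 7+0-8=0
First extinction: pred at step 1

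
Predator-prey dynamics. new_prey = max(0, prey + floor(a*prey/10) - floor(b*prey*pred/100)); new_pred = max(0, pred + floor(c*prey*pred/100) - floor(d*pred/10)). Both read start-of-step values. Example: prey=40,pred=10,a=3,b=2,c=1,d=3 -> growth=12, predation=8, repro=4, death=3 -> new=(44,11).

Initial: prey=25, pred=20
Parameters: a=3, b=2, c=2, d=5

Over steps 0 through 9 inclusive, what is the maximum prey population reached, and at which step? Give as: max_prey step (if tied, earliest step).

Answer: 28 9

Derivation:
Step 1: prey: 25+7-10=22; pred: 20+10-10=20
Step 2: prey: 22+6-8=20; pred: 20+8-10=18
Step 3: prey: 20+6-7=19; pred: 18+7-9=16
Step 4: prey: 19+5-6=18; pred: 16+6-8=14
Step 5: prey: 18+5-5=18; pred: 14+5-7=12
Step 6: prey: 18+5-4=19; pred: 12+4-6=10
Step 7: prey: 19+5-3=21; pred: 10+3-5=8
Step 8: prey: 21+6-3=24; pred: 8+3-4=7
Step 9: prey: 24+7-3=28; pred: 7+3-3=7
Max prey = 28 at step 9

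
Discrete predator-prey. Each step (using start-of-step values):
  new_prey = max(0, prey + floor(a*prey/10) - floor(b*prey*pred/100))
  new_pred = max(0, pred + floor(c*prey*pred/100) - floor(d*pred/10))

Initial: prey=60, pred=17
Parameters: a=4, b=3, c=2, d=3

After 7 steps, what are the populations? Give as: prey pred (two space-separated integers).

Step 1: prey: 60+24-30=54; pred: 17+20-5=32
Step 2: prey: 54+21-51=24; pred: 32+34-9=57
Step 3: prey: 24+9-41=0; pred: 57+27-17=67
Step 4: prey: 0+0-0=0; pred: 67+0-20=47
Step 5: prey: 0+0-0=0; pred: 47+0-14=33
Step 6: prey: 0+0-0=0; pred: 33+0-9=24
Step 7: prey: 0+0-0=0; pred: 24+0-7=17

Answer: 0 17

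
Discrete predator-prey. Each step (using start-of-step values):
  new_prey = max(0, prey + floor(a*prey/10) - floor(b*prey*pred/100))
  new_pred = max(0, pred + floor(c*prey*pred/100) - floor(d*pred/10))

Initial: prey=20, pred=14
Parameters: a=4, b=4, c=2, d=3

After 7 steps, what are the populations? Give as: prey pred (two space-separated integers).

Answer: 6 9

Derivation:
Step 1: prey: 20+8-11=17; pred: 14+5-4=15
Step 2: prey: 17+6-10=13; pred: 15+5-4=16
Step 3: prey: 13+5-8=10; pred: 16+4-4=16
Step 4: prey: 10+4-6=8; pred: 16+3-4=15
Step 5: prey: 8+3-4=7; pred: 15+2-4=13
Step 6: prey: 7+2-3=6; pred: 13+1-3=11
Step 7: prey: 6+2-2=6; pred: 11+1-3=9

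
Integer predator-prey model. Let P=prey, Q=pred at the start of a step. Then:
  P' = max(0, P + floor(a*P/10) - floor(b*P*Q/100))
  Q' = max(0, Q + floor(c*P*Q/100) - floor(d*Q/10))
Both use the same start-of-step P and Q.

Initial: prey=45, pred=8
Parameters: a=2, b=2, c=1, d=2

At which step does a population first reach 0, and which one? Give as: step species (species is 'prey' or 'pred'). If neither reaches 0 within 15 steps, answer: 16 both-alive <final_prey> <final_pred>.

Answer: 16 both-alive 5 8

Derivation:
Step 1: prey: 45+9-7=47; pred: 8+3-1=10
Step 2: prey: 47+9-9=47; pred: 10+4-2=12
Step 3: prey: 47+9-11=45; pred: 12+5-2=15
Step 4: prey: 45+9-13=41; pred: 15+6-3=18
Step 5: prey: 41+8-14=35; pred: 18+7-3=22
Step 6: prey: 35+7-15=27; pred: 22+7-4=25
Step 7: prey: 27+5-13=19; pred: 25+6-5=26
Step 8: prey: 19+3-9=13; pred: 26+4-5=25
Step 9: prey: 13+2-6=9; pred: 25+3-5=23
Step 10: prey: 9+1-4=6; pred: 23+2-4=21
Step 11: prey: 6+1-2=5; pred: 21+1-4=18
Step 12: prey: 5+1-1=5; pred: 18+0-3=15
Step 13: prey: 5+1-1=5; pred: 15+0-3=12
Step 14: prey: 5+1-1=5; pred: 12+0-2=10
Step 15: prey: 5+1-1=5; pred: 10+0-2=8
No extinction within 15 steps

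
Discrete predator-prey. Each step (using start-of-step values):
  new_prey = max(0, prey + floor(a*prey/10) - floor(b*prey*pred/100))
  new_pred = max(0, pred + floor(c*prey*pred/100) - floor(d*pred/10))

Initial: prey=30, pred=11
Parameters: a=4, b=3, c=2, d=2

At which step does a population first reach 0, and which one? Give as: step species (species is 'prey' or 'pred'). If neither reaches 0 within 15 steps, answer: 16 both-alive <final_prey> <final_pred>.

Answer: 7 prey

Derivation:
Step 1: prey: 30+12-9=33; pred: 11+6-2=15
Step 2: prey: 33+13-14=32; pred: 15+9-3=21
Step 3: prey: 32+12-20=24; pred: 21+13-4=30
Step 4: prey: 24+9-21=12; pred: 30+14-6=38
Step 5: prey: 12+4-13=3; pred: 38+9-7=40
Step 6: prey: 3+1-3=1; pred: 40+2-8=34
Step 7: prey: 1+0-1=0; pred: 34+0-6=28
First extinction: prey at step 7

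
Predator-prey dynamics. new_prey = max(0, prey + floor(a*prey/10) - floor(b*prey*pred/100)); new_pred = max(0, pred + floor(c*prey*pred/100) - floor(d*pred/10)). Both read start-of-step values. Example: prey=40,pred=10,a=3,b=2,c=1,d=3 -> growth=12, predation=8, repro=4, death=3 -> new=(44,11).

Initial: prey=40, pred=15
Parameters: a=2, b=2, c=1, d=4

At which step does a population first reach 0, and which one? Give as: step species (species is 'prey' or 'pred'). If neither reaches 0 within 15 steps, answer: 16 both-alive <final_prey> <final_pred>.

Step 1: prey: 40+8-12=36; pred: 15+6-6=15
Step 2: prey: 36+7-10=33; pred: 15+5-6=14
Step 3: prey: 33+6-9=30; pred: 14+4-5=13
Step 4: prey: 30+6-7=29; pred: 13+3-5=11
Step 5: prey: 29+5-6=28; pred: 11+3-4=10
Step 6: prey: 28+5-5=28; pred: 10+2-4=8
Step 7: prey: 28+5-4=29; pred: 8+2-3=7
Step 8: prey: 29+5-4=30; pred: 7+2-2=7
Step 9: prey: 30+6-4=32; pred: 7+2-2=7
Step 10: prey: 32+6-4=34; pred: 7+2-2=7
Step 11: prey: 34+6-4=36; pred: 7+2-2=7
Step 12: prey: 36+7-5=38; pred: 7+2-2=7
Step 13: prey: 38+7-5=40; pred: 7+2-2=7
Step 14: prey: 40+8-5=43; pred: 7+2-2=7
Step 15: prey: 43+8-6=45; pred: 7+3-2=8
No extinction within 15 steps

Answer: 16 both-alive 45 8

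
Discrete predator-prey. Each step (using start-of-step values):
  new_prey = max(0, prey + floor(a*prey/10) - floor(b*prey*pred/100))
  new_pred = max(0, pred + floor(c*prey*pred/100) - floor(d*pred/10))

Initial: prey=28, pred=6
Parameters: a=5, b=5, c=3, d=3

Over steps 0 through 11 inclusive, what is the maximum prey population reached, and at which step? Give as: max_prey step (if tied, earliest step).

Answer: 34 1

Derivation:
Step 1: prey: 28+14-8=34; pred: 6+5-1=10
Step 2: prey: 34+17-17=34; pred: 10+10-3=17
Step 3: prey: 34+17-28=23; pred: 17+17-5=29
Step 4: prey: 23+11-33=1; pred: 29+20-8=41
Step 5: prey: 1+0-2=0; pred: 41+1-12=30
Step 6: prey: 0+0-0=0; pred: 30+0-9=21
Step 7: prey: 0+0-0=0; pred: 21+0-6=15
Step 8: prey: 0+0-0=0; pred: 15+0-4=11
Step 9: prey: 0+0-0=0; pred: 11+0-3=8
Step 10: prey: 0+0-0=0; pred: 8+0-2=6
Step 11: prey: 0+0-0=0; pred: 6+0-1=5
Max prey = 34 at step 1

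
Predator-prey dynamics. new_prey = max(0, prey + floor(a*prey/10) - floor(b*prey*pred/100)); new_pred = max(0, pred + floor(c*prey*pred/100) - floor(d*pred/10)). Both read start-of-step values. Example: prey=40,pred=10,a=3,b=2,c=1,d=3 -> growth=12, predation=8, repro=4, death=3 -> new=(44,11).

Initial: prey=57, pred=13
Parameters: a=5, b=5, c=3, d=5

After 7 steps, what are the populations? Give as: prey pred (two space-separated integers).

Answer: 0 3

Derivation:
Step 1: prey: 57+28-37=48; pred: 13+22-6=29
Step 2: prey: 48+24-69=3; pred: 29+41-14=56
Step 3: prey: 3+1-8=0; pred: 56+5-28=33
Step 4: prey: 0+0-0=0; pred: 33+0-16=17
Step 5: prey: 0+0-0=0; pred: 17+0-8=9
Step 6: prey: 0+0-0=0; pred: 9+0-4=5
Step 7: prey: 0+0-0=0; pred: 5+0-2=3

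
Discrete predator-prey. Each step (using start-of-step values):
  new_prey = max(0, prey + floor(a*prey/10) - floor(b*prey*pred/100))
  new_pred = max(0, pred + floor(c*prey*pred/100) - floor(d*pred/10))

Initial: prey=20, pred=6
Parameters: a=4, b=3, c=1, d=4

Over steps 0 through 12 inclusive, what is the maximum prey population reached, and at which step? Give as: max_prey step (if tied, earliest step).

Step 1: prey: 20+8-3=25; pred: 6+1-2=5
Step 2: prey: 25+10-3=32; pred: 5+1-2=4
Step 3: prey: 32+12-3=41; pred: 4+1-1=4
Step 4: prey: 41+16-4=53; pred: 4+1-1=4
Step 5: prey: 53+21-6=68; pred: 4+2-1=5
Step 6: prey: 68+27-10=85; pred: 5+3-2=6
Step 7: prey: 85+34-15=104; pred: 6+5-2=9
Step 8: prey: 104+41-28=117; pred: 9+9-3=15
Step 9: prey: 117+46-52=111; pred: 15+17-6=26
Step 10: prey: 111+44-86=69; pred: 26+28-10=44
Step 11: prey: 69+27-91=5; pred: 44+30-17=57
Step 12: prey: 5+2-8=0; pred: 57+2-22=37
Max prey = 117 at step 8

Answer: 117 8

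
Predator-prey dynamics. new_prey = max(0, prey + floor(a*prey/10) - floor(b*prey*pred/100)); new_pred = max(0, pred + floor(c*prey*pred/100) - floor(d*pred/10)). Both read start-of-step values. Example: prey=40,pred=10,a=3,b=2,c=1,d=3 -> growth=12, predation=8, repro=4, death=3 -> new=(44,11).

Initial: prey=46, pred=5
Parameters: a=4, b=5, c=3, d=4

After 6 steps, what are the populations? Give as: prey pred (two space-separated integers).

Step 1: prey: 46+18-11=53; pred: 5+6-2=9
Step 2: prey: 53+21-23=51; pred: 9+14-3=20
Step 3: prey: 51+20-51=20; pred: 20+30-8=42
Step 4: prey: 20+8-42=0; pred: 42+25-16=51
Step 5: prey: 0+0-0=0; pred: 51+0-20=31
Step 6: prey: 0+0-0=0; pred: 31+0-12=19

Answer: 0 19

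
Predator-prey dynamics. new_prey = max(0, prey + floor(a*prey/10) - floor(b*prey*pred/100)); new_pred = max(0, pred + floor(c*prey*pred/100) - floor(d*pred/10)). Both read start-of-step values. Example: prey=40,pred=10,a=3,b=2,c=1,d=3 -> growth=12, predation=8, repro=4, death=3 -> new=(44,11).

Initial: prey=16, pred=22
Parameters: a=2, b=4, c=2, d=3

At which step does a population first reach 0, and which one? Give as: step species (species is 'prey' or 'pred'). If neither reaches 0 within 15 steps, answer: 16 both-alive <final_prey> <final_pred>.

Step 1: prey: 16+3-14=5; pred: 22+7-6=23
Step 2: prey: 5+1-4=2; pred: 23+2-6=19
Step 3: prey: 2+0-1=1; pred: 19+0-5=14
Step 4: prey: 1+0-0=1; pred: 14+0-4=10
Step 5: prey: 1+0-0=1; pred: 10+0-3=7
Step 6: prey: 1+0-0=1; pred: 7+0-2=5
Step 7: prey: 1+0-0=1; pred: 5+0-1=4
Step 8: prey: 1+0-0=1; pred: 4+0-1=3
Step 9: prey: 1+0-0=1; pred: 3+0-0=3
Steps 10-15: state stable at prey=1, pred=3 (no change)
No extinction within 15 steps

Answer: 16 both-alive 1 3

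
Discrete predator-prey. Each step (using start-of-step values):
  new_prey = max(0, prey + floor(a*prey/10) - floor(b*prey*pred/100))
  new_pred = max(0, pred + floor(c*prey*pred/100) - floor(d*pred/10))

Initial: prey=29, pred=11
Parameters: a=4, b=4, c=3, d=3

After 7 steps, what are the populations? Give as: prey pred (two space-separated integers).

Step 1: prey: 29+11-12=28; pred: 11+9-3=17
Step 2: prey: 28+11-19=20; pred: 17+14-5=26
Step 3: prey: 20+8-20=8; pred: 26+15-7=34
Step 4: prey: 8+3-10=1; pred: 34+8-10=32
Step 5: prey: 1+0-1=0; pred: 32+0-9=23
Step 6: prey: 0+0-0=0; pred: 23+0-6=17
Step 7: prey: 0+0-0=0; pred: 17+0-5=12

Answer: 0 12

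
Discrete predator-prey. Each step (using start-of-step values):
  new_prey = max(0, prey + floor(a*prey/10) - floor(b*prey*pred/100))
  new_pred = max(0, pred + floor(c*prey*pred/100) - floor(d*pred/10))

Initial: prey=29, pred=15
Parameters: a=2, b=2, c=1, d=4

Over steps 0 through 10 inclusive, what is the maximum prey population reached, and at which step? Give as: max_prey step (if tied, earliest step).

Step 1: prey: 29+5-8=26; pred: 15+4-6=13
Step 2: prey: 26+5-6=25; pred: 13+3-5=11
Step 3: prey: 25+5-5=25; pred: 11+2-4=9
Step 4: prey: 25+5-4=26; pred: 9+2-3=8
Step 5: prey: 26+5-4=27; pred: 8+2-3=7
Step 6: prey: 27+5-3=29; pred: 7+1-2=6
Step 7: prey: 29+5-3=31; pred: 6+1-2=5
Step 8: prey: 31+6-3=34; pred: 5+1-2=4
Step 9: prey: 34+6-2=38; pred: 4+1-1=4
Step 10: prey: 38+7-3=42; pred: 4+1-1=4
Max prey = 42 at step 10

Answer: 42 10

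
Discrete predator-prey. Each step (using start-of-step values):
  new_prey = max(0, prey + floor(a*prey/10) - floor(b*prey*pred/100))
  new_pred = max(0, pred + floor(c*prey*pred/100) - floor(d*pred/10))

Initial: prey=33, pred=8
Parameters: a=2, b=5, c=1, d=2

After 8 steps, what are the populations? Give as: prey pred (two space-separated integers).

Step 1: prey: 33+6-13=26; pred: 8+2-1=9
Step 2: prey: 26+5-11=20; pred: 9+2-1=10
Step 3: prey: 20+4-10=14; pred: 10+2-2=10
Step 4: prey: 14+2-7=9; pred: 10+1-2=9
Step 5: prey: 9+1-4=6; pred: 9+0-1=8
Step 6: prey: 6+1-2=5; pred: 8+0-1=7
Step 7: prey: 5+1-1=5; pred: 7+0-1=6
Step 8: prey: 5+1-1=5; pred: 6+0-1=5

Answer: 5 5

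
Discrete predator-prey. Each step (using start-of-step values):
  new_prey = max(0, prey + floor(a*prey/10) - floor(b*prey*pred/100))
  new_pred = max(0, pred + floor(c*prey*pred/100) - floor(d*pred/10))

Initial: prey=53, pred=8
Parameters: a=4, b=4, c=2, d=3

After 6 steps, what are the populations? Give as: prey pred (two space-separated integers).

Step 1: prey: 53+21-16=58; pred: 8+8-2=14
Step 2: prey: 58+23-32=49; pred: 14+16-4=26
Step 3: prey: 49+19-50=18; pred: 26+25-7=44
Step 4: prey: 18+7-31=0; pred: 44+15-13=46
Step 5: prey: 0+0-0=0; pred: 46+0-13=33
Step 6: prey: 0+0-0=0; pred: 33+0-9=24

Answer: 0 24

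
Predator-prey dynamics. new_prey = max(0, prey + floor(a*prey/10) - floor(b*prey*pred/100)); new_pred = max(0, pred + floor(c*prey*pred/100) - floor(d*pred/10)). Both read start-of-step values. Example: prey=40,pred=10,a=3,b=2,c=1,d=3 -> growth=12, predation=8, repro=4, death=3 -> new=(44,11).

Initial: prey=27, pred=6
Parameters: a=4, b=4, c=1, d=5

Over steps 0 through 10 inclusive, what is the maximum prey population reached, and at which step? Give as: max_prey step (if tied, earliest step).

Step 1: prey: 27+10-6=31; pred: 6+1-3=4
Step 2: prey: 31+12-4=39; pred: 4+1-2=3
Step 3: prey: 39+15-4=50; pred: 3+1-1=3
Step 4: prey: 50+20-6=64; pred: 3+1-1=3
Step 5: prey: 64+25-7=82; pred: 3+1-1=3
Step 6: prey: 82+32-9=105; pred: 3+2-1=4
Step 7: prey: 105+42-16=131; pred: 4+4-2=6
Step 8: prey: 131+52-31=152; pred: 6+7-3=10
Step 9: prey: 152+60-60=152; pred: 10+15-5=20
Step 10: prey: 152+60-121=91; pred: 20+30-10=40
Max prey = 152 at step 8

Answer: 152 8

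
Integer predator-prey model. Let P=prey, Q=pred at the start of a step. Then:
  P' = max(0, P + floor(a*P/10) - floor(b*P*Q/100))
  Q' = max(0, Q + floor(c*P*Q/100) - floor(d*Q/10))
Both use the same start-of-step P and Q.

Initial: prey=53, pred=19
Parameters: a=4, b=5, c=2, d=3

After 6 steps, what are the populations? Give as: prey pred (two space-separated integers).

Step 1: prey: 53+21-50=24; pred: 19+20-5=34
Step 2: prey: 24+9-40=0; pred: 34+16-10=40
Step 3: prey: 0+0-0=0; pred: 40+0-12=28
Step 4: prey: 0+0-0=0; pred: 28+0-8=20
Step 5: prey: 0+0-0=0; pred: 20+0-6=14
Step 6: prey: 0+0-0=0; pred: 14+0-4=10

Answer: 0 10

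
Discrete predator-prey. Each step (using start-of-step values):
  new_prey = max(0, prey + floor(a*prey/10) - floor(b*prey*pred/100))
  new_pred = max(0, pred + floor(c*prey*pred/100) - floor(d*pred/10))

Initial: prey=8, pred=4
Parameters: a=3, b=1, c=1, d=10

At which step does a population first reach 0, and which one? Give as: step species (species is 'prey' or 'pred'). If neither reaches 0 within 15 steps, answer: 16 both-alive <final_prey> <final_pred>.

Answer: 1 pred

Derivation:
Step 1: prey: 8+2-0=10; pred: 4+0-4=0
First extinction: pred at step 1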